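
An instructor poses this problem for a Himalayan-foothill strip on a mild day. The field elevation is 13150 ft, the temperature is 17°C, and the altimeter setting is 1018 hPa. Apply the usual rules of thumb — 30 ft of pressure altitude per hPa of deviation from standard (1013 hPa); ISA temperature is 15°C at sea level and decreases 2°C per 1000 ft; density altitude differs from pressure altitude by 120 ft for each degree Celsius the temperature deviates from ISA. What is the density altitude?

Pressure altitude = 13150 + (1013 − 1018) × 30 = 13150 + (-150) = 13000 ft.
ISA temperature at 13000 ft = 15 − 2 × (13000/1000) = -11°C.
ISA deviation = 17 − (-11) = +28°C.
Density altitude = 13000 + 120 × (28) = 16360 ft.

16360 ft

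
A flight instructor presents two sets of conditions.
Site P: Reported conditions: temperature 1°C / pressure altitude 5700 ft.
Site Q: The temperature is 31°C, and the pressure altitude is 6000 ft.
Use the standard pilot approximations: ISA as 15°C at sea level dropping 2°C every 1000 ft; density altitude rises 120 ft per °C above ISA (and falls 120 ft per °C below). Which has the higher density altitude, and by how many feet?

Site Q by 3972 ft

Site P: ISA temp = 3.6°C, deviation -2.6°C, DA = 5700 + 120 × (-2.6) = 5388 ft.
Site Q: ISA temp = 3°C, deviation +28°C, DA = 6000 + 120 × 28 = 9360 ft.
Site Q is higher by 9360 − 5388 = 3972 ft.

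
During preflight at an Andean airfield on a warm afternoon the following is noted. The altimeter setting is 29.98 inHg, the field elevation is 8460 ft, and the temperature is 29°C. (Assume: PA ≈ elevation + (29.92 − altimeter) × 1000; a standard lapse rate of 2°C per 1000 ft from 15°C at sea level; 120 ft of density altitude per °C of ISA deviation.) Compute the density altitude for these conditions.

Pressure altitude = 8460 + (29.92 − 29.98) × 1000 = 8460 + (-60) = 8400 ft.
ISA temperature at 8400 ft = 15 − 2 × (8400/1000) = -1.8°C.
ISA deviation = 29 − (-1.8) = +30.8°C.
Density altitude = 8400 + 120 × (30.8) = 12096 ft.

12096 ft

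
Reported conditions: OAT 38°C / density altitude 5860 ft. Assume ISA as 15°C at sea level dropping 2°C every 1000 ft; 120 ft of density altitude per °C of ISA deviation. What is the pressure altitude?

2500 ft

DA = PA + 120 × (OAT − (15 − 2·PA/1000)) = PA + 120·OAT − 1800 + 0.24·PA = 1.24·PA + 120·OAT − 1800.
So 1.24·PA = 5860 − 120 × 38 + 1800 = 3100.
PA = 3100 / 1.24 = 2500 ft.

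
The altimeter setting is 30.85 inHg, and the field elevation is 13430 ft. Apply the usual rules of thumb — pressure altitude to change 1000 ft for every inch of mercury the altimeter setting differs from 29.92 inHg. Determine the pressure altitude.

12500 ft

Pressure correction = (29.92 − 30.85) × 1000 = -930 ft.
Pressure altitude = 13430 + (-930) = 12500 ft.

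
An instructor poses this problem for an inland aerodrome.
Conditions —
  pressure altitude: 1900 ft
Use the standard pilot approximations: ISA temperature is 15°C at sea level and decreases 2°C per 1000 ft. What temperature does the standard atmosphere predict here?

ISA temperature = 15 − 2 × (1900/1000) = 15 − 3.8 = 11.2°C.

11.2°C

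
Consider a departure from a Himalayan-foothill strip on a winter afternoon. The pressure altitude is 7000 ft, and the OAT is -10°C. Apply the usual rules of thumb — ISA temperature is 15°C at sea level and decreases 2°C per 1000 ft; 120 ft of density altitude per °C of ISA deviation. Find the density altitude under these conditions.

5680 ft

ISA temperature at 7000 ft = 15 − 2 × (7000/1000) = 1°C.
ISA deviation = -10 − 1 = -11°C.
Density altitude = 7000 + 120 × (-11) = 7000 + (-1320) = 5680 ft.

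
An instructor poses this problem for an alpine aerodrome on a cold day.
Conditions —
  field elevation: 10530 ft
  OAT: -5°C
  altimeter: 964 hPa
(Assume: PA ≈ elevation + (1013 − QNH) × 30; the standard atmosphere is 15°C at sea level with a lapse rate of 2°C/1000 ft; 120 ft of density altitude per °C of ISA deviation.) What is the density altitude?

Pressure altitude = 10530 + (1013 − 964) × 30 = 10530 + (+1470) = 12000 ft.
ISA temperature at 12000 ft = 15 − 2 × (12000/1000) = -9°C.
ISA deviation = -5 − (-9) = +4°C.
Density altitude = 12000 + 120 × (4) = 12480 ft.

12480 ft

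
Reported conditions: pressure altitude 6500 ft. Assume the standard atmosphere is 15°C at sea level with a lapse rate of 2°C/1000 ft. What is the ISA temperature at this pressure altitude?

ISA temperature = 15 − 2 × (6500/1000) = 15 − 13 = 2°C.

2°C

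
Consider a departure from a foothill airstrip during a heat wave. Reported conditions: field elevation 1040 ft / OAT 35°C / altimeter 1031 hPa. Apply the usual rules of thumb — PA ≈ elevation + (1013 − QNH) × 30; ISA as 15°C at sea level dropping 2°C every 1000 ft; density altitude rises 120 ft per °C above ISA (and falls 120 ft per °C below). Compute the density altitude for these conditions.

Pressure altitude = 1040 + (1013 − 1031) × 30 = 1040 + (-540) = 500 ft.
ISA temperature at 500 ft = 15 − 2 × (500/1000) = 14°C.
ISA deviation = 35 − 14 = +21°C.
Density altitude = 500 + 120 × (21) = 3020 ft.

3020 ft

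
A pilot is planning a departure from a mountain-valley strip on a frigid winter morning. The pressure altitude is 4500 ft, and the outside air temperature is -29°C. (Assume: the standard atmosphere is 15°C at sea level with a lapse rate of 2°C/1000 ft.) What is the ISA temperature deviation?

ISA-35°C

ISA temperature at 4500 ft = 15 − 2 × (4500/1000) = 6°C.
Deviation = OAT − ISA = -29 − 6 = -35°C.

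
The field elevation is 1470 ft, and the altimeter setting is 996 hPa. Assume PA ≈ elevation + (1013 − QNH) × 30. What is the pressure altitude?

Pressure correction = (1013 − 996) × 30 = +510 ft.
Pressure altitude = 1470 + (+510) = 1980 ft.

1980 ft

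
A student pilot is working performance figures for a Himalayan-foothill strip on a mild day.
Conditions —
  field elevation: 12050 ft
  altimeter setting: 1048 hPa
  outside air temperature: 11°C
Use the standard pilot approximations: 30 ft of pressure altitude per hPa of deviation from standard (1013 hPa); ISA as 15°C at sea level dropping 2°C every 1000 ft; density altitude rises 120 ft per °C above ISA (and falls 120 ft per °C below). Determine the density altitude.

13160 ft

Pressure altitude = 12050 + (1013 − 1048) × 30 = 12050 + (-1050) = 11000 ft.
ISA temperature at 11000 ft = 15 − 2 × (11000/1000) = -7°C.
ISA deviation = 11 − (-7) = +18°C.
Density altitude = 11000 + 120 × (18) = 13160 ft.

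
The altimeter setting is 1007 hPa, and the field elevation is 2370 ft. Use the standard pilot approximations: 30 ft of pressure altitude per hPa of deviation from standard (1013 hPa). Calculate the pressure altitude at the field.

Pressure correction = (1013 − 1007) × 30 = +180 ft.
Pressure altitude = 2370 + (+180) = 2550 ft.

2550 ft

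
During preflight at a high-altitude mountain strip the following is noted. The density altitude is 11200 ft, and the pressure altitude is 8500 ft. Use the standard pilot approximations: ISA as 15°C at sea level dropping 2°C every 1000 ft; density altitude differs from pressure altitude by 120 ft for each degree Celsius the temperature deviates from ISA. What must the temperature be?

Density altitude − pressure altitude = 11200 − 8500 = +2700 ft.
At 120 ft/°C that is an ISA deviation of 2700/120 = +22.5°C.
ISA temperature at 8500 ft = 15 − 2 × (8500/1000) = -2°C.
OAT = ISA + deviation = -2 + (+22.5) = 20.5°C.

20.5°C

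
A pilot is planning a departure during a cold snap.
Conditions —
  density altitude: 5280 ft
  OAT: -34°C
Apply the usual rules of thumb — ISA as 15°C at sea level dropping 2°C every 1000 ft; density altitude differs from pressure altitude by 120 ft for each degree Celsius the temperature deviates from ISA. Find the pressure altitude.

9000 ft

DA = PA + 120 × (OAT − (15 − 2·PA/1000)) = PA + 120·OAT − 1800 + 0.24·PA = 1.24·PA + 120·OAT − 1800.
So 1.24·PA = 5280 − 120 × (-34) + 1800 = 11160.
PA = 11160 / 1.24 = 9000 ft.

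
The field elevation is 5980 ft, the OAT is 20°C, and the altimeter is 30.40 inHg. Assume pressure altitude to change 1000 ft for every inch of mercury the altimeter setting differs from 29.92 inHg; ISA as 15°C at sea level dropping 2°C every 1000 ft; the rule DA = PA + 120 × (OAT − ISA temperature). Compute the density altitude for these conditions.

7420 ft

Pressure altitude = 5980 + (29.92 − 30.40) × 1000 = 5980 + (-480) = 5500 ft.
ISA temperature at 5500 ft = 15 − 2 × (5500/1000) = 4°C.
ISA deviation = 20 − 4 = +16°C.
Density altitude = 5500 + 120 × (16) = 7420 ft.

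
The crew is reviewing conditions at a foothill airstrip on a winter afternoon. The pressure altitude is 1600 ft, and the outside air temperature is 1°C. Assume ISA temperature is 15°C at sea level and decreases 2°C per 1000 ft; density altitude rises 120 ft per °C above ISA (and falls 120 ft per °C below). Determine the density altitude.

304 ft

ISA temperature at 1600 ft = 15 − 2 × (1600/1000) = 11.8°C.
ISA deviation = 1 − 11.8 = -10.8°C.
Density altitude = 1600 + 120 × (-10.8) = 1600 + (-1296) = 304 ft.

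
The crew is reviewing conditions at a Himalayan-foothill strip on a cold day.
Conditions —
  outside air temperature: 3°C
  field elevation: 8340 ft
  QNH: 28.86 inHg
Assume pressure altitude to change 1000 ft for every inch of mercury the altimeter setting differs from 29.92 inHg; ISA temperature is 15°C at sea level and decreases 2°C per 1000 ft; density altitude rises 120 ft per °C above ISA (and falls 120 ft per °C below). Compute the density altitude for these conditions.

10216 ft

Pressure altitude = 8340 + (29.92 − 28.86) × 1000 = 8340 + (+1060) = 9400 ft.
ISA temperature at 9400 ft = 15 − 2 × (9400/1000) = -3.8°C.
ISA deviation = 3 − (-3.8) = +6.8°C.
Density altitude = 9400 + 120 × (6.8) = 10216 ft.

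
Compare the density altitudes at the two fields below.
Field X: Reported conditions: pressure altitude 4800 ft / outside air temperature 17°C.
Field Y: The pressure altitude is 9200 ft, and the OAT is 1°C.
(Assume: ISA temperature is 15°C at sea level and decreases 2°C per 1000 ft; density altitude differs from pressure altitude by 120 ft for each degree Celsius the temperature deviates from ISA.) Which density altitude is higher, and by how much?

Field X: ISA temp = 5.4°C, deviation +11.6°C, DA = 4800 + 120 × 11.6 = 6192 ft.
Field Y: ISA temp = -3.4°C, deviation +4.4°C, DA = 9200 + 120 × 4.4 = 9728 ft.
Field Y is higher by 9728 − 6192 = 3536 ft.

Field Y by 3536 ft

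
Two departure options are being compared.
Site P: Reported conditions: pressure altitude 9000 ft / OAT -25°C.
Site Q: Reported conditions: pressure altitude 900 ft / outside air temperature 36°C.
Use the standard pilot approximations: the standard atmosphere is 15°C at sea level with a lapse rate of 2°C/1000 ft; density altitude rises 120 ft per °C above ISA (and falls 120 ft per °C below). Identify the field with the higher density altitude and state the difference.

Site P by 2724 ft

Site P: ISA temp = -3°C, deviation -22°C, DA = 9000 + 120 × (-22) = 6360 ft.
Site Q: ISA temp = 13.2°C, deviation +22.8°C, DA = 900 + 120 × 22.8 = 3636 ft.
Site P is higher by 6360 − 3636 = 2724 ft.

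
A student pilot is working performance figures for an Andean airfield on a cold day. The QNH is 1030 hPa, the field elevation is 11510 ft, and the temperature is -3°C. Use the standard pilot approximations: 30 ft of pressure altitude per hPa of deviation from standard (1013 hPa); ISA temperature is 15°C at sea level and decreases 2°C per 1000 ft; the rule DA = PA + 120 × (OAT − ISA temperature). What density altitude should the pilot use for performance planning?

Pressure altitude = 11510 + (1013 − 1030) × 30 = 11510 + (-510) = 11000 ft.
ISA temperature at 11000 ft = 15 − 2 × (11000/1000) = -7°C.
ISA deviation = -3 − (-7) = +4°C.
Density altitude = 11000 + 120 × (4) = 11480 ft.

11480 ft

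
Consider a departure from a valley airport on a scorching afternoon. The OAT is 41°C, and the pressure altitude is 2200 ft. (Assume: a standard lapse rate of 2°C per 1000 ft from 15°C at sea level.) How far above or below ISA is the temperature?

ISA temperature at 2200 ft = 15 − 2 × (2200/1000) = 10.6°C.
Deviation = OAT − ISA = 41 − 10.6 = +30.4°C.

ISA+30.4°C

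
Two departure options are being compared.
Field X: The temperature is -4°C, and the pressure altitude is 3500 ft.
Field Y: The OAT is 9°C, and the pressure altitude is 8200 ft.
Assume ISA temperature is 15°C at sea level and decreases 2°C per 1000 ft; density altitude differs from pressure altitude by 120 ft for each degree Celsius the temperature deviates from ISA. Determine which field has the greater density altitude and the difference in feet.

Field Y by 7388 ft

Field X: ISA temp = 8°C, deviation -12°C, DA = 3500 + 120 × (-12) = 2060 ft.
Field Y: ISA temp = -1.4°C, deviation +10.4°C, DA = 8200 + 120 × 10.4 = 9448 ft.
Field Y is higher by 9448 − 2060 = 7388 ft.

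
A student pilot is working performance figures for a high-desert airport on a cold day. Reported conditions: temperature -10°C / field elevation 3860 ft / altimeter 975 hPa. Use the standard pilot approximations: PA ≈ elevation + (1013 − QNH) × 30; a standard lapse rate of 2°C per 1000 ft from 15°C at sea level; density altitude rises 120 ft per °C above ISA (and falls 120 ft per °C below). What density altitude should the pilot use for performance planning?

3200 ft

Pressure altitude = 3860 + (1013 − 975) × 30 = 3860 + (+1140) = 5000 ft.
ISA temperature at 5000 ft = 15 − 2 × (5000/1000) = 5°C.
ISA deviation = -10 − 5 = -15°C.
Density altitude = 5000 + 120 × (-15) = 3200 ft.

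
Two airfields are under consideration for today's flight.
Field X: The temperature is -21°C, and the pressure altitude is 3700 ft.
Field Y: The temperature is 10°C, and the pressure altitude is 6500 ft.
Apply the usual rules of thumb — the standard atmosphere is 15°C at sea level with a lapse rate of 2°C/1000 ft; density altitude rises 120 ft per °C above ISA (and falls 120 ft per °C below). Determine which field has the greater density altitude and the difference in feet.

Field X: ISA temp = 7.6°C, deviation -28.6°C, DA = 3700 + 120 × (-28.6) = 268 ft.
Field Y: ISA temp = 2°C, deviation +8°C, DA = 6500 + 120 × 8 = 7460 ft.
Field Y is higher by 7460 − 268 = 7192 ft.

Field Y by 7192 ft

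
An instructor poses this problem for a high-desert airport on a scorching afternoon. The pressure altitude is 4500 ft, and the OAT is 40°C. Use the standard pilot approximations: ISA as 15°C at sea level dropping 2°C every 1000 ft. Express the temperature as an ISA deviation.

ISA+34°C

ISA temperature at 4500 ft = 15 − 2 × (4500/1000) = 6°C.
Deviation = OAT − ISA = 40 − 6 = +34°C.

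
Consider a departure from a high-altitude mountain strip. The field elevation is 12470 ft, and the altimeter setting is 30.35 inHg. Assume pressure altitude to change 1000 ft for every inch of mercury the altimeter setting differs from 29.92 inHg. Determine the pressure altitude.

12040 ft

Pressure correction = (29.92 − 30.35) × 1000 = -430 ft.
Pressure altitude = 12470 + (-430) = 12040 ft.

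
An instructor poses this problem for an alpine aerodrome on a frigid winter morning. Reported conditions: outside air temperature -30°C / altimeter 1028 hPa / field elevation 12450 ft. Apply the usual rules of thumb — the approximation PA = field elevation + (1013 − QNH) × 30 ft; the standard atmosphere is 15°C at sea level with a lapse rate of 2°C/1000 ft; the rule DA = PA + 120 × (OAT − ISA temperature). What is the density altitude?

9480 ft

Pressure altitude = 12450 + (1013 − 1028) × 30 = 12450 + (-450) = 12000 ft.
ISA temperature at 12000 ft = 15 − 2 × (12000/1000) = -9°C.
ISA deviation = -30 − (-9) = -21°C.
Density altitude = 12000 + 120 × (-21) = 9480 ft.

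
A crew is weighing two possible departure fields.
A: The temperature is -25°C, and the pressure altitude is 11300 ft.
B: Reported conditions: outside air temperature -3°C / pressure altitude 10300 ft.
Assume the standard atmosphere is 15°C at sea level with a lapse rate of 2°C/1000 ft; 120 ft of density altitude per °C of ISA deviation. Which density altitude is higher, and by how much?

B by 1400 ft

A: ISA temp = -7.6°C, deviation -17.4°C, DA = 11300 + 120 × (-17.4) = 9212 ft.
B: ISA temp = -5.6°C, deviation +2.6°C, DA = 10300 + 120 × 2.6 = 10612 ft.
B is higher by 10612 − 9212 = 1400 ft.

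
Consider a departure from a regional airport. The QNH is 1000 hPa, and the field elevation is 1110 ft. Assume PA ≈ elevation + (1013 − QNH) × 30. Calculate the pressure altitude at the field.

1500 ft

Pressure correction = (1013 − 1000) × 30 = +390 ft.
Pressure altitude = 1110 + (+390) = 1500 ft.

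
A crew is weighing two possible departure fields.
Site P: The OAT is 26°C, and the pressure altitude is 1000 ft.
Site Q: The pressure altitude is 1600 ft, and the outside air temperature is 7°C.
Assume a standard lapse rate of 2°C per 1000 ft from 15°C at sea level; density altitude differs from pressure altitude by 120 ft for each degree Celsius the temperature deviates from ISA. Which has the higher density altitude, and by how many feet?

Site P by 1536 ft

Site P: ISA temp = 13°C, deviation +13°C, DA = 1000 + 120 × 13 = 2560 ft.
Site Q: ISA temp = 11.8°C, deviation -4.8°C, DA = 1600 + 120 × (-4.8) = 1024 ft.
Site P is higher by 2560 − 1024 = 1536 ft.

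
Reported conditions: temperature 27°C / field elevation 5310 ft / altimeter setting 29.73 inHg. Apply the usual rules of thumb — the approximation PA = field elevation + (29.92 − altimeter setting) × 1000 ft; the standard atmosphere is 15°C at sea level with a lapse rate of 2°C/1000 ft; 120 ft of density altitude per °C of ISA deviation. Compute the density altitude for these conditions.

8260 ft

Pressure altitude = 5310 + (29.92 − 29.73) × 1000 = 5310 + (+190) = 5500 ft.
ISA temperature at 5500 ft = 15 − 2 × (5500/1000) = 4°C.
ISA deviation = 27 − 4 = +23°C.
Density altitude = 5500 + 120 × (23) = 8260 ft.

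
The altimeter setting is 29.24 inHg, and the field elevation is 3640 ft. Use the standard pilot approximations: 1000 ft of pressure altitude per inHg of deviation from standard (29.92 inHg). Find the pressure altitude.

4320 ft

Pressure correction = (29.92 − 29.24) × 1000 = +680 ft.
Pressure altitude = 3640 + (+680) = 4320 ft.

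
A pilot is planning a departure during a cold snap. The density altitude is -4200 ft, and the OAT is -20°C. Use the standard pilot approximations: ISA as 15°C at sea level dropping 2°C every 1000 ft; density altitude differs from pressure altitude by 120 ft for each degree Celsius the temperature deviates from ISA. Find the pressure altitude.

DA = PA + 120 × (OAT − (15 − 2·PA/1000)) = PA + 120·OAT − 1800 + 0.24·PA = 1.24·PA + 120·OAT − 1800.
So 1.24·PA = -4200 − 120 × (-20) + 1800 = 0.
PA = 0 / 1.24 = 0 ft.

0 ft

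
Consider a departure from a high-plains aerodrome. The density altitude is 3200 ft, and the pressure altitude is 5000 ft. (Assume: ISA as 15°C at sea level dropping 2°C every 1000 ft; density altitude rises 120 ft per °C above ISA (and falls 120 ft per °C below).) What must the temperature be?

Density altitude − pressure altitude = 3200 − 5000 = -1800 ft.
At 120 ft/°C that is an ISA deviation of -1800/120 = -15°C.
ISA temperature at 5000 ft = 15 − 2 × (5000/1000) = 5°C.
OAT = ISA + deviation = 5 + (-15) = -10°C.

-10°C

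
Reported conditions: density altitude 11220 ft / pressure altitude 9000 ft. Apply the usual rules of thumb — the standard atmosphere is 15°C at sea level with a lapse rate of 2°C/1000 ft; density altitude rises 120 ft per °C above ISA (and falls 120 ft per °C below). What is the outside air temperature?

15.5°C

Density altitude − pressure altitude = 11220 − 9000 = +2220 ft.
At 120 ft/°C that is an ISA deviation of 2220/120 = +18.5°C.
ISA temperature at 9000 ft = 15 − 2 × (9000/1000) = -3°C.
OAT = ISA + deviation = -3 + (+18.5) = 15.5°C.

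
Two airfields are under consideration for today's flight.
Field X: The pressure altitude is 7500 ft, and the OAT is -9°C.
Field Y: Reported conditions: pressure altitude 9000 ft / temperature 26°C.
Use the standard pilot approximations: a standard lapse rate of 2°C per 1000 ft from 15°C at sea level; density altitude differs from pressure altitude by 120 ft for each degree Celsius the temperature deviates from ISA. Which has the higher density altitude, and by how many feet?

Field Y by 6060 ft

Field X: ISA temp = 0°C, deviation -9°C, DA = 7500 + 120 × (-9) = 6420 ft.
Field Y: ISA temp = -3°C, deviation +29°C, DA = 9000 + 120 × 29 = 12480 ft.
Field Y is higher by 12480 − 6420 = 6060 ft.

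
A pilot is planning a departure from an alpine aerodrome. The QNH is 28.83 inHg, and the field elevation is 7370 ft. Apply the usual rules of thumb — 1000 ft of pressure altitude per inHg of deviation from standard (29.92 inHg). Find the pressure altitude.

Pressure correction = (29.92 − 28.83) × 1000 = +1090 ft.
Pressure altitude = 7370 + (+1090) = 8460 ft.

8460 ft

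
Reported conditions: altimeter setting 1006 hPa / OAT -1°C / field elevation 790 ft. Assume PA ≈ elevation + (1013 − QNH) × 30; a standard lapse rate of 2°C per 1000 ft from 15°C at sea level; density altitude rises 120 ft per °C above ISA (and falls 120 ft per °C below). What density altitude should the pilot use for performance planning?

Pressure altitude = 790 + (1013 − 1006) × 30 = 790 + (+210) = 1000 ft.
ISA temperature at 1000 ft = 15 − 2 × (1000/1000) = 13°C.
ISA deviation = -1 − 13 = -14°C.
Density altitude = 1000 + 120 × (-14) = -680 ft.

-680 ft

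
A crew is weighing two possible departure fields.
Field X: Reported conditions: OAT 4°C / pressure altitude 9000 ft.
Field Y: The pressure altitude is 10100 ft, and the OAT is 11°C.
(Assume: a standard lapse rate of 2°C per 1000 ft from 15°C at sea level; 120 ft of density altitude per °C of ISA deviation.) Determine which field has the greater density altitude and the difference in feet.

Field Y by 2204 ft

Field X: ISA temp = -3°C, deviation +7°C, DA = 9000 + 120 × 7 = 9840 ft.
Field Y: ISA temp = -5.2°C, deviation +16.2°C, DA = 10100 + 120 × 16.2 = 12044 ft.
Field Y is higher by 12044 − 9840 = 2204 ft.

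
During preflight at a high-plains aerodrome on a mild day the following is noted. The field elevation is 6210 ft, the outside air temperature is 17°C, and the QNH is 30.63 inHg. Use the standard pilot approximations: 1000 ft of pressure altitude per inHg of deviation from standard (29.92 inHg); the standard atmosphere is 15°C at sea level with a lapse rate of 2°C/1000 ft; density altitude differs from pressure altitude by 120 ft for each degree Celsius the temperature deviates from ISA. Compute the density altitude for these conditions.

Pressure altitude = 6210 + (29.92 − 30.63) × 1000 = 6210 + (-710) = 5500 ft.
ISA temperature at 5500 ft = 15 − 2 × (5500/1000) = 4°C.
ISA deviation = 17 − 4 = +13°C.
Density altitude = 5500 + 120 × (13) = 7060 ft.

7060 ft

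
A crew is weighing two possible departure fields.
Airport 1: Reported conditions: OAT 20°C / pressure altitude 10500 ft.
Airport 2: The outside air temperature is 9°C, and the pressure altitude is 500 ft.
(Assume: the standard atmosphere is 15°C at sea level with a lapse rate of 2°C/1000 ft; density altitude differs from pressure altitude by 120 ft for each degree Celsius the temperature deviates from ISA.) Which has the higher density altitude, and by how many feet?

Airport 1: ISA temp = -6°C, deviation +26°C, DA = 10500 + 120 × 26 = 13620 ft.
Airport 2: ISA temp = 14°C, deviation -5°C, DA = 500 + 120 × (-5) = -100 ft.
Airport 1 is higher by 13620 − (-100) = 13720 ft.

Airport 1 by 13720 ft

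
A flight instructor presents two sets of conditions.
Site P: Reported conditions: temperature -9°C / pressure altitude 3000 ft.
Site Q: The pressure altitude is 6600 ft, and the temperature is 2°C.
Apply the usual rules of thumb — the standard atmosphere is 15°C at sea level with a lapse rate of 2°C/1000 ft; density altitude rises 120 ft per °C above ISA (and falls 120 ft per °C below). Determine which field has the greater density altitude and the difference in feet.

Site P: ISA temp = 9°C, deviation -18°C, DA = 3000 + 120 × (-18) = 840 ft.
Site Q: ISA temp = 1.8°C, deviation +0.2°C, DA = 6600 + 120 × 0.2 = 6624 ft.
Site Q is higher by 6624 − 840 = 5784 ft.

Site Q by 5784 ft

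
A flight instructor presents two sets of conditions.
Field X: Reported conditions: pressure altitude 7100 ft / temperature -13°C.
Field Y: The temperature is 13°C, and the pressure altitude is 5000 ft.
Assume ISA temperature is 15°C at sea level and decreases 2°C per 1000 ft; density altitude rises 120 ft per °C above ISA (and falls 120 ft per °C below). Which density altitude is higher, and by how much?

Field Y by 516 ft

Field X: ISA temp = 0.8°C, deviation -13.8°C, DA = 7100 + 120 × (-13.8) = 5444 ft.
Field Y: ISA temp = 5°C, deviation +8°C, DA = 5000 + 120 × 8 = 5960 ft.
Field Y is higher by 5960 − 5444 = 516 ft.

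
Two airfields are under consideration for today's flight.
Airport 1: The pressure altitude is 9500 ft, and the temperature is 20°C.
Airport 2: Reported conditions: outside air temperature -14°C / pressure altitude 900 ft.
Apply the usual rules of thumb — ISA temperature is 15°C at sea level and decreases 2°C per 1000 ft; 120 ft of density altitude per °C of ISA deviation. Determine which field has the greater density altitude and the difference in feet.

Airport 1: ISA temp = -4°C, deviation +24°C, DA = 9500 + 120 × 24 = 12380 ft.
Airport 2: ISA temp = 13.2°C, deviation -27.2°C, DA = 900 + 120 × (-27.2) = -2364 ft.
Airport 1 is higher by 12380 − (-2364) = 14744 ft.

Airport 1 by 14744 ft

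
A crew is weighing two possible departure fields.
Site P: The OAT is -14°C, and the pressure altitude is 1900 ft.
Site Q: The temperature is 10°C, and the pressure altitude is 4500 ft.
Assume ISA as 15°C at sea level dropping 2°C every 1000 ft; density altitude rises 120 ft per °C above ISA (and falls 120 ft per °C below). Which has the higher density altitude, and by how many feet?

Site Q by 6104 ft

Site P: ISA temp = 11.2°C, deviation -25.2°C, DA = 1900 + 120 × (-25.2) = -1124 ft.
Site Q: ISA temp = 6°C, deviation +4°C, DA = 4500 + 120 × 4 = 4980 ft.
Site Q is higher by 4980 − (-1124) = 6104 ft.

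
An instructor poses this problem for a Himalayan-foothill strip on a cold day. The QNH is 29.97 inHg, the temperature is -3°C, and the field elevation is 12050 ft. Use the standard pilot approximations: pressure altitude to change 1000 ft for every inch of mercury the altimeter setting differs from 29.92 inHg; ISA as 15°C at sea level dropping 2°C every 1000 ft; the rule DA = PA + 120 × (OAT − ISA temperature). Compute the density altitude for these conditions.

12720 ft

Pressure altitude = 12050 + (29.92 − 29.97) × 1000 = 12050 + (-50) = 12000 ft.
ISA temperature at 12000 ft = 15 − 2 × (12000/1000) = -9°C.
ISA deviation = -3 − (-9) = +6°C.
Density altitude = 12000 + 120 × (6) = 12720 ft.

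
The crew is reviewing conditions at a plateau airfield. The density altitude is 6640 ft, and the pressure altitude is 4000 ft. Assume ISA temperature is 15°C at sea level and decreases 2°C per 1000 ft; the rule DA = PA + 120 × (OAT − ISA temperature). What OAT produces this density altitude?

Density altitude − pressure altitude = 6640 − 4000 = +2640 ft.
At 120 ft/°C that is an ISA deviation of 2640/120 = +22°C.
ISA temperature at 4000 ft = 15 − 2 × (4000/1000) = 7°C.
OAT = ISA + deviation = 7 + (+22) = 29°C.

29°C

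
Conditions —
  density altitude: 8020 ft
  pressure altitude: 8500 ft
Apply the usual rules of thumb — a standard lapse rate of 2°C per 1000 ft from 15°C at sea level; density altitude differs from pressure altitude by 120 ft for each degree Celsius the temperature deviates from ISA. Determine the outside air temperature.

Density altitude − pressure altitude = 8020 − 8500 = -480 ft.
At 120 ft/°C that is an ISA deviation of -480/120 = -4°C.
ISA temperature at 8500 ft = 15 − 2 × (8500/1000) = -2°C.
OAT = ISA + deviation = -2 + (-4) = -6°C.

-6°C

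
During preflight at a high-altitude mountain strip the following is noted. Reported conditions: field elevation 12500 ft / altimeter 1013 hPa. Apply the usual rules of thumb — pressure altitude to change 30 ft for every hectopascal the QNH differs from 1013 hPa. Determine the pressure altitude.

12500 ft

Pressure correction = (1013 − 1013) × 30 = 0 ft.
Pressure altitude = 12500 + (0) = 12500 ft.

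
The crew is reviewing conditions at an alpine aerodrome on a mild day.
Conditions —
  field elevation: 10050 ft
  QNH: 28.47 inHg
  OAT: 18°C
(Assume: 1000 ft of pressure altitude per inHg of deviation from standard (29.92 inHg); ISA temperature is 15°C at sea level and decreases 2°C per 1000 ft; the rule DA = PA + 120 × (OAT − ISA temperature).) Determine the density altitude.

Pressure altitude = 10050 + (29.92 − 28.47) × 1000 = 10050 + (+1450) = 11500 ft.
ISA temperature at 11500 ft = 15 − 2 × (11500/1000) = -8°C.
ISA deviation = 18 − (-8) = +26°C.
Density altitude = 11500 + 120 × (26) = 14620 ft.

14620 ft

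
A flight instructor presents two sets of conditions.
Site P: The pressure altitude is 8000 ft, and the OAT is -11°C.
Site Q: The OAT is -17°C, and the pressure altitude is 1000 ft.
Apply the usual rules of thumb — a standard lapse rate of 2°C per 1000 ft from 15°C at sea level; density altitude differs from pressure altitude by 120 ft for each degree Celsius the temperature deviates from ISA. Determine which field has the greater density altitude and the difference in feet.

Site P by 9400 ft

Site P: ISA temp = -1°C, deviation -10°C, DA = 8000 + 120 × (-10) = 6800 ft.
Site Q: ISA temp = 13°C, deviation -30°C, DA = 1000 + 120 × (-30) = -2600 ft.
Site P is higher by 6800 − (-2600) = 9400 ft.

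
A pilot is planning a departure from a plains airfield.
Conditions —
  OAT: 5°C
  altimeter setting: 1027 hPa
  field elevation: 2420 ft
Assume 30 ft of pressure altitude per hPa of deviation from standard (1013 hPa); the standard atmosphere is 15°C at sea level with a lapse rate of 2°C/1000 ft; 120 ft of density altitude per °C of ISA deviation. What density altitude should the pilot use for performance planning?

1280 ft

Pressure altitude = 2420 + (1013 − 1027) × 30 = 2420 + (-420) = 2000 ft.
ISA temperature at 2000 ft = 15 − 2 × (2000/1000) = 11°C.
ISA deviation = 5 − 11 = -6°C.
Density altitude = 2000 + 120 × (-6) = 1280 ft.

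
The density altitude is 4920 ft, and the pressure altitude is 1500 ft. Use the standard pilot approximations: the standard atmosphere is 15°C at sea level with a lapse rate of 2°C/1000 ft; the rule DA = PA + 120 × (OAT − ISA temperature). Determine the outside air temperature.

40.5°C

Density altitude − pressure altitude = 4920 − 1500 = +3420 ft.
At 120 ft/°C that is an ISA deviation of 3420/120 = +28.5°C.
ISA temperature at 1500 ft = 15 − 2 × (1500/1000) = 12°C.
OAT = ISA + deviation = 12 + (+28.5) = 40.5°C.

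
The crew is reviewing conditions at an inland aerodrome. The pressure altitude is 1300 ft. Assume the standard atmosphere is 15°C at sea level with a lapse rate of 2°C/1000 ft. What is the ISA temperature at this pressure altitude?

12.4°C

ISA temperature = 15 − 2 × (1300/1000) = 15 − 2.6 = 12.4°C.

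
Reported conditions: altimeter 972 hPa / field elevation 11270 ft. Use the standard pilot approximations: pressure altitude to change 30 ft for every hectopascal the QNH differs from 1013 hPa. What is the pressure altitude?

Pressure correction = (1013 − 972) × 30 = +1230 ft.
Pressure altitude = 11270 + (+1230) = 12500 ft.

12500 ft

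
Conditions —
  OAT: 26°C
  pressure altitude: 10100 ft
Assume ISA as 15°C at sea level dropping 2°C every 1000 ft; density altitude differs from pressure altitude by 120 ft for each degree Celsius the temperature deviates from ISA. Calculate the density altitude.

13844 ft

ISA temperature at 10100 ft = 15 − 2 × (10100/1000) = -5.2°C.
ISA deviation = 26 − (-5.2) = +31.2°C.
Density altitude = 10100 + 120 × (31.2) = 10100 + (+3744) = 13844 ft.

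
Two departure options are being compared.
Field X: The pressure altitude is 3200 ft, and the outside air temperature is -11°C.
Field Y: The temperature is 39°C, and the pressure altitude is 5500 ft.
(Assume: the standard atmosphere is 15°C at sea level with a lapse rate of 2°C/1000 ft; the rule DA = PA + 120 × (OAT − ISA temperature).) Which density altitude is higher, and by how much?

Field X: ISA temp = 8.6°C, deviation -19.6°C, DA = 3200 + 120 × (-19.6) = 848 ft.
Field Y: ISA temp = 4°C, deviation +35°C, DA = 5500 + 120 × 35 = 9700 ft.
Field Y is higher by 9700 − 848 = 8852 ft.

Field Y by 8852 ft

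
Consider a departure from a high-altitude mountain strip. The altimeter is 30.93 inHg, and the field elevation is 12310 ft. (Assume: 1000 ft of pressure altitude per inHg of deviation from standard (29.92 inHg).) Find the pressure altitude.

11300 ft

Pressure correction = (29.92 − 30.93) × 1000 = -1010 ft.
Pressure altitude = 12310 + (-1010) = 11300 ft.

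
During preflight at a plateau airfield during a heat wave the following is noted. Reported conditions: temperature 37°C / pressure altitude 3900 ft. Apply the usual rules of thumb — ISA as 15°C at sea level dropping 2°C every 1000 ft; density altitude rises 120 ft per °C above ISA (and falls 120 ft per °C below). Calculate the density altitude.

7476 ft

ISA temperature at 3900 ft = 15 − 2 × (3900/1000) = 7.2°C.
ISA deviation = 37 − 7.2 = +29.8°C.
Density altitude = 3900 + 120 × (29.8) = 3900 + (+3576) = 7476 ft.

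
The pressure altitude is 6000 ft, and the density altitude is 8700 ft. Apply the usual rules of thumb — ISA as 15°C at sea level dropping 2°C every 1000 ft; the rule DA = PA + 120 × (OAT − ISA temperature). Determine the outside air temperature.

25.5°C

Density altitude − pressure altitude = 8700 − 6000 = +2700 ft.
At 120 ft/°C that is an ISA deviation of 2700/120 = +22.5°C.
ISA temperature at 6000 ft = 15 − 2 × (6000/1000) = 3°C.
OAT = ISA + deviation = 3 + (+22.5) = 25.5°C.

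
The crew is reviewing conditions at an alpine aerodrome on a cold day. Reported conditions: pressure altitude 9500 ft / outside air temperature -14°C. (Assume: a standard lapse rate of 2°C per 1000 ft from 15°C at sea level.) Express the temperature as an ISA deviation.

ISA temperature at 9500 ft = 15 − 2 × (9500/1000) = -4°C.
Deviation = OAT − ISA = -14 − (-4) = -10°C.

ISA-10°C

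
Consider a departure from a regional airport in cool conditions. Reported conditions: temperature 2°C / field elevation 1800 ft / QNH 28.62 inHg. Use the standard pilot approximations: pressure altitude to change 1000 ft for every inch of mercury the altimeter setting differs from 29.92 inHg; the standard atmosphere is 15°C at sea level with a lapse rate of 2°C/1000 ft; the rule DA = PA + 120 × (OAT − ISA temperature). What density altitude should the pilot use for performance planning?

2284 ft

Pressure altitude = 1800 + (29.92 − 28.62) × 1000 = 1800 + (+1300) = 3100 ft.
ISA temperature at 3100 ft = 15 − 2 × (3100/1000) = 8.8°C.
ISA deviation = 2 − 8.8 = -6.8°C.
Density altitude = 3100 + 120 × (-6.8) = 2284 ft.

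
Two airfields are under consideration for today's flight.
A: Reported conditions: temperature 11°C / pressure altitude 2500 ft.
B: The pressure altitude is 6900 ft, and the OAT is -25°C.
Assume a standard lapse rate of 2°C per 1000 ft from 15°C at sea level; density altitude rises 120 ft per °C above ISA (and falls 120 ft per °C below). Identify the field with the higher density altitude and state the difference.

A: ISA temp = 10°C, deviation +1°C, DA = 2500 + 120 × 1 = 2620 ft.
B: ISA temp = 1.2°C, deviation -26.2°C, DA = 6900 + 120 × (-26.2) = 3756 ft.
B is higher by 3756 − 2620 = 1136 ft.

B by 1136 ft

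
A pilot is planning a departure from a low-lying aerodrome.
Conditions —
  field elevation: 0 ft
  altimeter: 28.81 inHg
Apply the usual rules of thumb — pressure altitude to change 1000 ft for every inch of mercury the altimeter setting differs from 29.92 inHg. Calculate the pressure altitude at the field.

Pressure correction = (29.92 − 28.81) × 1000 = +1110 ft.
Pressure altitude = 0 + (+1110) = 1110 ft.

1110 ft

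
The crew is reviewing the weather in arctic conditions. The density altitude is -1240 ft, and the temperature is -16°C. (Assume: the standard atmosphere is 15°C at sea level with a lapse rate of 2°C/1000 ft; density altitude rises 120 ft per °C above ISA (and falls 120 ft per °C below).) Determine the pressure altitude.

2000 ft

DA = PA + 120 × (OAT − (15 − 2·PA/1000)) = PA + 120·OAT − 1800 + 0.24·PA = 1.24·PA + 120·OAT − 1800.
So 1.24·PA = -1240 − 120 × (-16) + 1800 = 2480.
PA = 2480 / 1.24 = 2000 ft.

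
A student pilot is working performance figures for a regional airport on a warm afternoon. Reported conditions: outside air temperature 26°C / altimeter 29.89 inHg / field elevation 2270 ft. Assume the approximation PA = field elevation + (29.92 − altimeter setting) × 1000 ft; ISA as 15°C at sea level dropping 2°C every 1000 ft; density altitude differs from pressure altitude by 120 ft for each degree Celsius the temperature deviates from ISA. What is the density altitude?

4172 ft

Pressure altitude = 2270 + (29.92 − 29.89) × 1000 = 2270 + (+30) = 2300 ft.
ISA temperature at 2300 ft = 15 − 2 × (2300/1000) = 10.4°C.
ISA deviation = 26 − 10.4 = +15.6°C.
Density altitude = 2300 + 120 × (15.6) = 4172 ft.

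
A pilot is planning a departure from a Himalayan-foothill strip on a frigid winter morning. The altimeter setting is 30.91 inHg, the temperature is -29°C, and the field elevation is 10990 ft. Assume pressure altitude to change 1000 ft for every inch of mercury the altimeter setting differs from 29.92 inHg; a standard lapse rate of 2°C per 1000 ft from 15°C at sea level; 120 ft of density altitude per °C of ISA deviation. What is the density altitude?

7120 ft

Pressure altitude = 10990 + (29.92 − 30.91) × 1000 = 10990 + (-990) = 10000 ft.
ISA temperature at 10000 ft = 15 − 2 × (10000/1000) = -5°C.
ISA deviation = -29 − (-5) = -24°C.
Density altitude = 10000 + 120 × (-24) = 7120 ft.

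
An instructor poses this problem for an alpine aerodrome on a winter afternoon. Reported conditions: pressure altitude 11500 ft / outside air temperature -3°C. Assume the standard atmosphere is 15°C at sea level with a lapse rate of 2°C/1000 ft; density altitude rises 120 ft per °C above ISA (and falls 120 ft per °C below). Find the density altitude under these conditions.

ISA temperature at 11500 ft = 15 − 2 × (11500/1000) = -8°C.
ISA deviation = -3 − (-8) = +5°C.
Density altitude = 11500 + 120 × (5) = 11500 + (+600) = 12100 ft.

12100 ft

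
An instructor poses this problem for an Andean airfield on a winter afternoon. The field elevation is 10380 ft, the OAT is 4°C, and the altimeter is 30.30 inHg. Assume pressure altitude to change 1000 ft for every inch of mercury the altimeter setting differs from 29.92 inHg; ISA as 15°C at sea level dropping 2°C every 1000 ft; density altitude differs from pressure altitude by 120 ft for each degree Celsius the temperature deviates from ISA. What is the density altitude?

Pressure altitude = 10380 + (29.92 − 30.30) × 1000 = 10380 + (-380) = 10000 ft.
ISA temperature at 10000 ft = 15 − 2 × (10000/1000) = -5°C.
ISA deviation = 4 − (-5) = +9°C.
Density altitude = 10000 + 120 × (9) = 11080 ft.

11080 ft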